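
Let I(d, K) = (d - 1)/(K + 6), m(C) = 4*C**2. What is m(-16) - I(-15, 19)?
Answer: 25616/25 ≈ 1024.6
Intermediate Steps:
I(d, K) = (-1 + d)/(6 + K)
m(-16) - I(-15, 19) = 4*(-16)**2 - (-1 - 15)/(6 + 19) = 4*256 - (-16)/25 = 1024 - (-16)/25 = 1024 - 1*(-16/25) = 1024 + 16/25 = 25616/25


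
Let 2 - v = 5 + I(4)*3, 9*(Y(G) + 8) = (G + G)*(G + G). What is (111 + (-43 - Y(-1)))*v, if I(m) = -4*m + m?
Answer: 7480/3 ≈ 2493.3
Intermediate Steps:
I(m) = -3*m
Y(G) = -8 + 4*G²/9 (Y(G) = -8 + ((G + G)*(G + G))/9 = -8 + ((2*G)*(2*G))/9 = -8 + (4*G²)/9 = -8 + 4*G²/9)
v = 33 (v = 2 - (5 - 3*4*3) = 2 - (5 - 12*3) = 2 - (5 - 36) = 2 - 1*(-31) = 2 + 31 = 33)
(111 + (-43 - Y(-1)))*v = (111 + (-43 - (-8 + (4/9)*(-1)²)))*33 = (111 + (-43 - (-8 + (4/9)*1)))*33 = (111 + (-43 - (-8 + 4/9)))*33 = (111 + (-43 - 1*(-68/9)))*33 = (111 + (-43 + 68/9))*33 = (111 - 319/9)*33 = (680/9)*33 = 7480/3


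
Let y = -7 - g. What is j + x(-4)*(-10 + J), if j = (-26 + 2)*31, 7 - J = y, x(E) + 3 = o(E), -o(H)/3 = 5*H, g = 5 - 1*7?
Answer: -630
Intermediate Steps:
g = -2 (g = 5 - 7 = -2)
y = -5 (y = -7 - 1*(-2) = -7 + 2 = -5)
o(H) = -15*H
x(E) = -3 - 15*E
J = 12 (J = 7 - 1*(-5) = 7 + 5 = 12)
j = -744 (j = -24*31 = -744)
j + x(-4)*(-10 + J) = -744 + (-3 - 15*(-4))*(-10 + 12) = -744 + (-3 + 60)*2 = -744 + 57*2 = -744 + 114 = -630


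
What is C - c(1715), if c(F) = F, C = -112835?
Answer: -114550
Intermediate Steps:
C - c(1715) = -112835 - 1*1715 = -112835 - 1715 = -114550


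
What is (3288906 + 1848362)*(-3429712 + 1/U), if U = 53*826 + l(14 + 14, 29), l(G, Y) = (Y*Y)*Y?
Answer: -1201058211459389004/68167 ≈ -1.7619e+13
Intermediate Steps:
l(G, Y) = Y³ (l(G, Y) = Y²*Y = Y³)
U = 68167 (U = 53*826 + 29³ = 43778 + 24389 = 68167)
(3288906 + 1848362)*(-3429712 + 1/U) = (3288906 + 1848362)*(-3429712 + 1/68167) = 5137268*(-3429712 + 1/68167) = 5137268*(-233793177903/68167) = -1201058211459389004/68167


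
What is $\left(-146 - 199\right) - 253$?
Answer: $-598$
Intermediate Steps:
$\left(-146 - 199\right) - 253 = -345 - 253 = -598$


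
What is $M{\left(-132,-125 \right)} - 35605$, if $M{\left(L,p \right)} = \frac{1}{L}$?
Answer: $- \frac{4699861}{132} \approx -35605.0$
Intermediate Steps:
$M{\left(-132,-125 \right)} - 35605 = \frac{1}{-132} - 35605 = - \frac{1}{132} - 35605 = - \frac{4699861}{132}$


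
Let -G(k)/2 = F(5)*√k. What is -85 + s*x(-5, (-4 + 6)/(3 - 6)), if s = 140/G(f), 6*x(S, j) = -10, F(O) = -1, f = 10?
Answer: -85 - 35*√10/3 ≈ -121.89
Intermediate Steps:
x(S, j) = -5/3 (x(S, j) = (⅙)*(-10) = -5/3)
G(k) = 2*√k (G(k) = -(-2)*√k = 2*√k)
s = 7*√10 (s = 140/((2*√10)) = 140*(√10/20) = 7*√10 ≈ 22.136)
-85 + s*x(-5, (-4 + 6)/(3 - 6)) = -85 + (7*√10)*(-5/3) = -85 - 35*√10/3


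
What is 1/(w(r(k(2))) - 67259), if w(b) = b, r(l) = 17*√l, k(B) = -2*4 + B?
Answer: -67259/4523774815 - 17*I*√6/4523774815 ≈ -1.4868e-5 - 9.205e-9*I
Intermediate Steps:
k(B) = -8 + B
1/(w(r(k(2))) - 67259) = 1/(17*√(-8 + 2) - 67259) = 1/(17*√(-6) - 67259) = 1/(17*(I*√6) - 67259) = 1/(17*I*√6 - 67259) = 1/(-67259 + 17*I*√6)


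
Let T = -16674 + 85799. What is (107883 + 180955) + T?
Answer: 357963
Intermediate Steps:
T = 69125
(107883 + 180955) + T = (107883 + 180955) + 69125 = 288838 + 69125 = 357963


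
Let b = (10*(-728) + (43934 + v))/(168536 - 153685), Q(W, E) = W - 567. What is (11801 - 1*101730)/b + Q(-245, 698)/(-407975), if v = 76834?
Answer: -544865035690269/46300266800 ≈ -11768.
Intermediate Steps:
Q(W, E) = -567 + W
b = 113488/14851 (b = (10*(-728) + (43934 + 76834))/(168536 - 153685) = (-7280 + 120768)/14851 = 113488*(1/14851) = 113488/14851 ≈ 7.6418)
(11801 - 1*101730)/b + Q(-245, 698)/(-407975) = (11801 - 1*101730)/(113488/14851) + (-567 - 245)/(-407975) = (11801 - 101730)*(14851/113488) - 812*(-1/407975) = -89929*14851/113488 + 812/407975 = -1335535579/113488 + 812/407975 = -544865035690269/46300266800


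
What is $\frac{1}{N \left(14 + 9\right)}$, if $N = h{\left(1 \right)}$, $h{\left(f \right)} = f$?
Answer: $\frac{1}{23} \approx 0.043478$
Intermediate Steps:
$N = 1$
$\frac{1}{N \left(14 + 9\right)} = \frac{1}{1 \left(14 + 9\right)} = \frac{1}{1 \cdot 23} = \frac{1}{23}$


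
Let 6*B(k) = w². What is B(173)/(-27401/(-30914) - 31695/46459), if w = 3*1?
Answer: 2154350289/293203829 ≈ 7.3476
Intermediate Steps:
w = 3
B(k) = 3/2 (B(k) = (⅙)*3² = (⅙)*9 = 3/2)
B(173)/(-27401/(-30914) - 31695/46459) = 3/(2*(-27401/(-30914) - 31695/46459)) = 3/(2*(-27401*(-1/30914) - 31695*1/46459)) = 3/(2*(27401/30914 - 31695/46459)) = 3/(2*(293203829/1436233526)) = (3/2)*(1436233526/293203829) = 2154350289/293203829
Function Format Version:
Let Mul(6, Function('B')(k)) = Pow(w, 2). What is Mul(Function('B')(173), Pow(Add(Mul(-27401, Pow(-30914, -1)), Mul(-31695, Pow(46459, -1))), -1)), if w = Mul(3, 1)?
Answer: Rational(2154350289, 293203829) ≈ 7.3476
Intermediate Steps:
w = 3
Function('B')(k) = Rational(3, 2) (Function('B')(k) = Mul(Rational(1, 6), Pow(3, 2)) = Mul(Rational(1, 6), 9) = Rational(3, 2))
Mul(Function('B')(173), Pow(Add(Mul(-27401, Pow(-30914, -1)), Mul(-31695, Pow(46459, -1))), -1)) = Mul(Rational(3, 2), Pow(Add(Mul(-27401, Pow(-30914, -1)), Mul(-31695, Pow(46459, -1))), -1)) = Mul(Rational(3, 2), Pow(Add(Mul(-27401, Rational(-1, 30914)), Mul(-31695, Rational(1, 46459))), -1)) = Mul(Rational(3, 2), Pow(Add(Rational(27401, 30914), Rational(-31695, 46459)), -1)) = Mul(Rational(3, 2), Pow(Rational(293203829, 1436233526), -1)) = Mul(Rational(3, 2), Rational(1436233526, 293203829)) = Rational(2154350289, 293203829)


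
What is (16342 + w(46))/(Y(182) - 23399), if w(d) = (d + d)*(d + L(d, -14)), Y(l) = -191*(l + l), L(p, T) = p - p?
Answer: -20574/92923 ≈ -0.22141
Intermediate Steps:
L(p, T) = 0
Y(l) = -382*l
w(d) = 2*d² (w(d) = (d + d)*(d + 0) = (2*d)*d = 2*d²)
(16342 + w(46))/(Y(182) - 23399) = (16342 + 2*46²)/(-382*182 - 23399) = (16342 + 2*2116)/(-69524 - 23399) = (16342 + 4232)/(-92923) = 20574*(-1/92923) = -20574/92923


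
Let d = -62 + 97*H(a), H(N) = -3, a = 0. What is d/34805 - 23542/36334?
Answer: -416102606/632302435 ≈ -0.65808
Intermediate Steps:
d = -353 (d = -62 + 97*(-3) = -62 - 291 = -353)
d/34805 - 23542/36334 = -353/34805 - 23542/36334 = -353*1/34805 - 23542*1/36334 = -353/34805 - 11771/18167 = -416102606/632302435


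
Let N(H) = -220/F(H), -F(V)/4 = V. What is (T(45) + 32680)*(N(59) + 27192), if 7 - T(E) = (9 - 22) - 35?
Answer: 52519477505/59 ≈ 8.9016e+8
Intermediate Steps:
F(V) = -4*V
T(E) = 55 (T(E) = 7 - ((9 - 22) - 35) = 7 - (-13 - 35) = 7 - 1*(-48) = 7 + 48 = 55)
N(H) = 55/H (N(H) = -220*(-1/(4*H)) = -(-55)/H = 55/H)
(T(45) + 32680)*(N(59) + 27192) = (55 + 32680)*(55/59 + 27192) = 32735*(55*(1/59) + 27192) = 32735*(55/59 + 27192) = 32735*(1604383/59) = 52519477505/59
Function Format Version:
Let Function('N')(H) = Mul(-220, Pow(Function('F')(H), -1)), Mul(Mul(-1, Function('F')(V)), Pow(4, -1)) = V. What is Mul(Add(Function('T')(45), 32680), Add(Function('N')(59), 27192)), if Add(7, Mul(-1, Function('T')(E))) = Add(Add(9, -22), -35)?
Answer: Rational(52519477505, 59) ≈ 8.9016e+8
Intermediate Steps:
Function('F')(V) = Mul(-4, V)
Function('T')(E) = 55 (Function('T')(E) = Add(7, Mul(-1, Add(Add(9, -22), -35))) = Add(7, Mul(-1, Add(-13, -35))) = Add(7, Mul(-1, -48)) = Add(7, 48) = 55)
Function('N')(H) = Mul(55, Pow(H, -1)) (Function('N')(H) = Mul(-220, Pow(Mul(-4, H), -1)) = Mul(-220, Mul(Rational(-1, 4), Pow(H, -1))) = Mul(55, Pow(H, -1)))
Mul(Add(Function('T')(45), 32680), Add(Function('N')(59), 27192)) = Mul(Add(55, 32680), Add(Mul(55, Pow(59, -1)), 27192)) = Mul(32735, Add(Mul(55, Rational(1, 59)), 27192)) = Mul(32735, Add(Rational(55, 59), 27192)) = Mul(32735, Rational(1604383, 59)) = Rational(52519477505, 59)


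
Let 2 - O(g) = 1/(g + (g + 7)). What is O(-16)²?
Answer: 2601/625 ≈ 4.1616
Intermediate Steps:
O(g) = 2 - 1/(7 + 2*g) (O(g) = 2 - 1/(g + (g + 7)) = 2 - 1/(g + (7 + g)) = 2 - 1/(7 + 2*g))
O(-16)² = ((13 + 4*(-16))/(7 + 2*(-16)))² = ((13 - 64)/(7 - 32))² = (-51/(-25))² = (-1/25*(-51))² = (51/25)² = 2601/625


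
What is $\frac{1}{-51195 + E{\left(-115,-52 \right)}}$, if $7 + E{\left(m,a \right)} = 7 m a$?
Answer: $- \frac{1}{9342} \approx -0.00010704$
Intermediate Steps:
$E{\left(m,a \right)} = -7 + 7 a m$ ($E{\left(m,a \right)} = -7 + 7 m a = -7 + 7 a m$)
$\frac{1}{-51195 + E{\left(-115,-52 \right)}} = \frac{1}{-51195 - \left(7 + 364 \left(-115\right)\right)} = \frac{1}{-51195 + \left(-7 + 41860\right)} = \frac{1}{-51195 + 41853} = \frac{1}{-9342} = - \frac{1}{9342}$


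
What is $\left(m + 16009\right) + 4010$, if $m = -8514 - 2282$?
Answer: $9223$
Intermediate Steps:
$m = -10796$
$\left(m + 16009\right) + 4010 = \left(-10796 + 16009\right) + 4010 = 5213 + 4010 = 9223$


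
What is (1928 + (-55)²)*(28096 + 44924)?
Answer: 361668060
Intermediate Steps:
(1928 + (-55)²)*(28096 + 44924) = (1928 + 3025)*73020 = 4953*73020 = 361668060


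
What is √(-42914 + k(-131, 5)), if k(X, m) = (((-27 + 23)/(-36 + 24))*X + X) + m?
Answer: I*√387753/3 ≈ 207.57*I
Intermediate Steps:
k(X, m) = m + 4*X/3 (k(X, m) = ((-4/(-12))*X + X) + m = ((-4*(-1/12))*X + X) + m = (X/3 + X) + m = 4*X/3 + m = m + 4*X/3)
√(-42914 + k(-131, 5)) = √(-42914 + (5 + (4/3)*(-131))) = √(-42914 + (5 - 524/3)) = √(-42914 - 509/3) = √(-129251/3) = I*√387753/3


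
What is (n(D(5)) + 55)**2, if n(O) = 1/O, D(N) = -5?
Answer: 75076/25 ≈ 3003.0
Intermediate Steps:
(n(D(5)) + 55)**2 = (1/(-5) + 55)**2 = (-1/5 + 55)**2 = (274/5)**2 = 75076/25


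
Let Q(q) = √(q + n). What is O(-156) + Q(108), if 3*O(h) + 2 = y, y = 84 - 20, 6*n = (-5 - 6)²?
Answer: 62/3 + √4614/6 ≈ 31.988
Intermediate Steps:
n = 121/6 (n = (-5 - 6)²/6 = (⅙)*(-11)² = (⅙)*121 = 121/6 ≈ 20.167)
Q(q) = √(121/6 + q) (Q(q) = √(q + 121/6) = √(121/6 + q))
y = 64
O(h) = 62/3 (O(h) = -⅔ + (⅓)*64 = -⅔ + 64/3 = 62/3)
O(-156) + Q(108) = 62/3 + √(726 + 36*108)/6 = 62/3 + √(726 + 3888)/6 = 62/3 + √4614/6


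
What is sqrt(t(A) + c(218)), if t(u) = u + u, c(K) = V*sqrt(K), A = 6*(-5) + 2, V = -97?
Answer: sqrt(-56 - 97*sqrt(218)) ≈ 38.577*I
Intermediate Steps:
A = -28 (A = -30 + 2 = -28)
c(K) = -97*sqrt(K)
t(u) = 2*u
sqrt(t(A) + c(218)) = sqrt(2*(-28) - 97*sqrt(218)) = sqrt(-56 - 97*sqrt(218))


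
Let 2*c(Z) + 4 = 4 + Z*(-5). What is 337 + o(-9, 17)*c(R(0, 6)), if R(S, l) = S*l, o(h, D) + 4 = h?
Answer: 337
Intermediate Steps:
o(h, D) = -4 + h
c(Z) = -5*Z/2 (c(Z) = -2 + (4 + Z*(-5))/2 = -2 + (4 - 5*Z)/2 = -2 + (2 - 5*Z/2) = -5*Z/2)
337 + o(-9, 17)*c(R(0, 6)) = 337 + (-4 - 9)*(-0*6) = 337 - (-65)*0/2 = 337 - 13*0 = 337 + 0 = 337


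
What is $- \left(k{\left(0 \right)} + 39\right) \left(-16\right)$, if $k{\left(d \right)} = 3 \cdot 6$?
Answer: $912$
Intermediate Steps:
$k{\left(d \right)} = 18$
$- \left(k{\left(0 \right)} + 39\right) \left(-16\right) = - \left(18 + 39\right) \left(-16\right) = - 57 \left(-16\right) = \left(-1\right) \left(-912\right) = 912$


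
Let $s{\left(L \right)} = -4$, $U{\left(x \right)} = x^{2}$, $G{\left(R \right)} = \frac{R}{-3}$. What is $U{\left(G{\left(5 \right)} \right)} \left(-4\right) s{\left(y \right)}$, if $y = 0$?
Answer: $\frac{400}{9} \approx 44.444$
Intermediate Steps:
$G{\left(R \right)} = - \frac{R}{3}$ ($G{\left(R \right)} = R \left(- \frac{1}{3}\right) = - \frac{R}{3}$)
$U{\left(G{\left(5 \right)} \right)} \left(-4\right) s{\left(y \right)} = \left(\left(- \frac{1}{3}\right) 5\right)^{2} \left(-4\right) \left(-4\right) = \left(- \frac{5}{3}\right)^{2} \left(-4\right) \left(-4\right) = \frac{25}{9} \left(-4\right) \left(-4\right) = \left(- \frac{100}{9}\right) \left(-4\right) = \frac{400}{9}$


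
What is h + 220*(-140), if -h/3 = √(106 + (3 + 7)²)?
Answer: -30800 - 3*√206 ≈ -30843.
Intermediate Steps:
h = -3*√206 (h = -3*√(106 + (3 + 7)²) = -3*√(106 + 10²) = -3*√(106 + 100) = -3*√206 ≈ -43.058)
h + 220*(-140) = -3*√206 + 220*(-140) = -3*√206 - 30800 = -30800 - 3*√206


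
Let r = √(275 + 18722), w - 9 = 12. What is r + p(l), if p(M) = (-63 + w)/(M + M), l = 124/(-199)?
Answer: 4179/124 + 11*√157 ≈ 171.53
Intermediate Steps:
w = 21 (w = 9 + 12 = 21)
r = 11*√157 (r = √18997 = 11*√157 ≈ 137.83)
l = -124/199 (l = 124*(-1/199) = -124/199 ≈ -0.62312)
p(M) = -21/M (p(M) = (-63 + 21)/(M + M) = -42*1/(2*M) = -21/M)
r + p(l) = 11*√157 - 21/(-124/199) = 11*√157 - 21*(-199/124) = 11*√157 + 4179/124 = 4179/124 + 11*√157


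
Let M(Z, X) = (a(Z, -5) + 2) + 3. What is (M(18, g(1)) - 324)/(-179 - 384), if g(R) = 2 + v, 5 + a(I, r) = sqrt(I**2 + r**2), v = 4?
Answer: 324/563 - sqrt(349)/563 ≈ 0.54231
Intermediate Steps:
a(I, r) = -5 + sqrt(I**2 + r**2)
g(R) = 6 (g(R) = 2 + 4 = 6)
M(Z, X) = sqrt(25 + Z**2) (M(Z, X) = ((-5 + sqrt(Z**2 + (-5)**2)) + 2) + 3 = ((-5 + sqrt(Z**2 + 25)) + 2) + 3 = ((-5 + sqrt(25 + Z**2)) + 2) + 3 = (-3 + sqrt(25 + Z**2)) + 3 = sqrt(25 + Z**2))
(M(18, g(1)) - 324)/(-179 - 384) = (sqrt(25 + 18**2) - 324)/(-179 - 384) = (sqrt(25 + 324) - 324)/(-563) = (sqrt(349) - 324)*(-1/563) = (-324 + sqrt(349))*(-1/563) = 324/563 - sqrt(349)/563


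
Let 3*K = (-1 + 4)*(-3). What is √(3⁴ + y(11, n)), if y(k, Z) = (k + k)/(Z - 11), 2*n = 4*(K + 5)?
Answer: √3815/7 ≈ 8.8237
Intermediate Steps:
K = -3 (K = ((-1 + 4)*(-3))/3 = (3*(-3))/3 = (⅓)*(-9) = -3)
n = 4 (n = (4*(-3 + 5))/2 = (4*2)/2 = (½)*8 = 4)
y(k, Z) = 2*k/(-11 + Z) (y(k, Z) = (2*k)/(-11 + Z) = 2*k/(-11 + Z))
√(3⁴ + y(11, n)) = √(3⁴ + 2*11/(-11 + 4)) = √(81 + 2*11/(-7)) = √(81 + 2*11*(-⅐)) = √(81 - 22/7) = √(545/7) = √3815/7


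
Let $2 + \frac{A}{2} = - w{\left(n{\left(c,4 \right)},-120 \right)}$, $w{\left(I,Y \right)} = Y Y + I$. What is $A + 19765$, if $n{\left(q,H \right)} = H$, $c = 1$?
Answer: $-9047$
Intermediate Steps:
$w{\left(I,Y \right)} = I + Y^{2}$ ($w{\left(I,Y \right)} = Y^{2} + I = I + Y^{2}$)
$A = -28812$ ($A = -4 + 2 \left(- (4 + \left(-120\right)^{2})\right) = -4 + 2 \left(- (4 + 14400)\right) = -4 + 2 \left(\left(-1\right) 14404\right) = -4 + 2 \left(-14404\right) = -4 - 28808 = -28812$)
$A + 19765 = -28812 + 19765 = -9047$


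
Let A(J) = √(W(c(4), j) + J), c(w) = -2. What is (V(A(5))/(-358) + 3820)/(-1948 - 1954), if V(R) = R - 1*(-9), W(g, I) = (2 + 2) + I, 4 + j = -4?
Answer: -683775/698458 ≈ -0.97898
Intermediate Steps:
j = -8 (j = -4 - 4 = -8)
W(g, I) = 4 + I
A(J) = √(-4 + J) (A(J) = √((4 - 8) + J) = √(-4 + J))
V(R) = 9 + R (V(R) = R + 9 = 9 + R)
(V(A(5))/(-358) + 3820)/(-1948 - 1954) = ((9 + √(-4 + 5))/(-358) + 3820)/(-1948 - 1954) = ((9 + √1)*(-1/358) + 3820)/(-3902) = ((9 + 1)*(-1/358) + 3820)*(-1/3902) = (10*(-1/358) + 3820)*(-1/3902) = (-5/179 + 3820)*(-1/3902) = (683775/179)*(-1/3902) = -683775/698458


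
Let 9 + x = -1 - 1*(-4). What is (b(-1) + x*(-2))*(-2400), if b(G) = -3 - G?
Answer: -24000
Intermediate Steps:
x = -6 (x = -9 + (-1 - 1*(-4)) = -9 + (-1 + 4) = -9 + 3 = -6)
(b(-1) + x*(-2))*(-2400) = ((-3 - 1*(-1)) - 6*(-2))*(-2400) = ((-3 + 1) + 12)*(-2400) = (-2 + 12)*(-2400) = 10*(-2400) = -24000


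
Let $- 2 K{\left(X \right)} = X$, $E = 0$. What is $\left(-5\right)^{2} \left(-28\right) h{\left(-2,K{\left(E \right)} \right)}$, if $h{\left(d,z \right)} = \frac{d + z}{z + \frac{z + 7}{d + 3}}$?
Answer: $200$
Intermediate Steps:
$K{\left(X \right)} = - \frac{X}{2}$
$h{\left(d,z \right)} = \frac{d + z}{z + \frac{7 + z}{3 + d}}$
$\left(-5\right)^{2} \left(-28\right) h{\left(-2,K{\left(E \right)} \right)} = \left(-5\right)^{2} \left(-28\right) \frac{\left(-2\right)^{2} + 3 \left(-2\right) + 3 \left(\left(- \frac{1}{2}\right) 0\right) - 2 \left(\left(- \frac{1}{2}\right) 0\right)}{7 + 4 \left(\left(- \frac{1}{2}\right) 0\right) - 2 \left(\left(- \frac{1}{2}\right) 0\right)} = 25 \left(-28\right) \frac{4 - 6 + 3 \cdot 0 - 0}{7 + 4 \cdot 0 - 0} = - 700 \frac{4 - 6 + 0 + 0}{7 + 0 + 0} = - 700 \cdot \frac{1}{7} \left(-2\right) = \left(-700\right) \left(- \frac{2}{7}\right) = 200$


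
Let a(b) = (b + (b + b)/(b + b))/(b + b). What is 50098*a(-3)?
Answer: 50098/3 ≈ 16699.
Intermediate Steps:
a(b) = (1 + b)/(2*b) (a(b) = (b + (2*b)/((2*b)))/((2*b)) = (b + (2*b)*(1/(2*b)))*(1/(2*b)) = (b + 1)*(1/(2*b)) = (1 + b)*(1/(2*b)) = (1 + b)/(2*b))
50098*a(-3) = 50098*((½)*(1 - 3)/(-3)) = 50098*((½)*(-⅓)*(-2)) = 50098*(⅓) = 50098/3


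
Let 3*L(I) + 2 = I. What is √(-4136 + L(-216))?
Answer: I*√37878/3 ≈ 64.874*I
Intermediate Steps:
L(I) = -⅔ + I/3
√(-4136 + L(-216)) = √(-4136 + (-⅔ + (⅓)*(-216))) = √(-4136 + (-⅔ - 72)) = √(-4136 - 218/3) = √(-12626/3) = I*√37878/3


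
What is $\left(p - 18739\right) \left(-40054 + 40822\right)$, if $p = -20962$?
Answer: $-30490368$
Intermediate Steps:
$\left(p - 18739\right) \left(-40054 + 40822\right) = \left(-20962 - 18739\right) \left(-40054 + 40822\right) = \left(-39701\right) 768 = -30490368$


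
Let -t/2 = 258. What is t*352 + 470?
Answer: -181162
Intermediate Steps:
t = -516 (t = -2*258 = -516)
t*352 + 470 = -516*352 + 470 = -181632 + 470 = -181162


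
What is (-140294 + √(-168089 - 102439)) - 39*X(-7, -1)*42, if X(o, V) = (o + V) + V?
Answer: -125552 + 8*I*√4227 ≈ -1.2555e+5 + 520.12*I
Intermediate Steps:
X(o, V) = o + 2*V (X(o, V) = (V + o) + V = o + 2*V)
(-140294 + √(-168089 - 102439)) - 39*X(-7, -1)*42 = (-140294 + √(-168089 - 102439)) - 39*(-7 + 2*(-1))*42 = (-140294 + √(-270528)) - 39*(-7 - 2)*42 = (-140294 + 8*I*√4227) - 39*(-9)*42 = (-140294 + 8*I*√4227) + 351*42 = (-140294 + 8*I*√4227) + 14742 = -125552 + 8*I*√4227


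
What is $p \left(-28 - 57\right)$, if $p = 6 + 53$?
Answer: $-5015$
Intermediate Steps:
$p = 59$
$p \left(-28 - 57\right) = 59 \left(-28 - 57\right) = 59 \left(-85\right) = -5015$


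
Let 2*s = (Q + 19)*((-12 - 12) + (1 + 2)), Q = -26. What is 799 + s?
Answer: 1745/2 ≈ 872.50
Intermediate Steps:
s = 147/2 (s = ((-26 + 19)*((-12 - 12) + (1 + 2)))/2 = (-7*(-24 + 3))/2 = (-7*(-21))/2 = (½)*147 = 147/2 ≈ 73.500)
799 + s = 799 + 147/2 = 1745/2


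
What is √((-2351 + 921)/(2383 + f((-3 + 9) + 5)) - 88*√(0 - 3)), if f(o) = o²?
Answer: √(-223795 - 34485088*I*√3)/626 ≈ 8.7135 - 8.7462*I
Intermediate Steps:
√((-2351 + 921)/(2383 + f((-3 + 9) + 5)) - 88*√(0 - 3)) = √((-2351 + 921)/(2383 + ((-3 + 9) + 5)²) - 88*√(0 - 3)) = √(-1430/(2383 + (6 + 5)²) - 88*I*√3) = √(-1430/(2383 + 11²) - 88*I*√3) = √(-1430/(2383 + 121) - 88*I*√3) = √(-1430/2504 - 88*I*√3) = √(-1430*1/2504 - 88*I*√3) = √(-715/1252 - 88*I*√3)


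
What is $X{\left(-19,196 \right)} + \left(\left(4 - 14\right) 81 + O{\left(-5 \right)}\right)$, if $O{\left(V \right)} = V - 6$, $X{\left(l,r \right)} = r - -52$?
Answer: $-573$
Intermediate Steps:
$X{\left(l,r \right)} = 52 + r$ ($X{\left(l,r \right)} = r + 52 = 52 + r$)
$O{\left(V \right)} = -6 + V$ ($O{\left(V \right)} = V - 6 = -6 + V$)
$X{\left(-19,196 \right)} + \left(\left(4 - 14\right) 81 + O{\left(-5 \right)}\right) = \left(52 + 196\right) + \left(\left(4 - 14\right) 81 - 11\right) = 248 + \left(\left(4 - 14\right) 81 - 11\right) = 248 - 821 = -573$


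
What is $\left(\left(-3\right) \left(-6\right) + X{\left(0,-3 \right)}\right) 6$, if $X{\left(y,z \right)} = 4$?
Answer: $132$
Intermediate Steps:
$\left(\left(-3\right) \left(-6\right) + X{\left(0,-3 \right)}\right) 6 = \left(\left(-3\right) \left(-6\right) + 4\right) 6 = \left(18 + 4\right) 6 = 22 \cdot 6 = 132$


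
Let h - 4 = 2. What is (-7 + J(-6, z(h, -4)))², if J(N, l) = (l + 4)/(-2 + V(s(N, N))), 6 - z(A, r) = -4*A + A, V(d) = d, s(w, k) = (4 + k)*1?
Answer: 196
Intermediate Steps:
h = 6 (h = 4 + 2 = 6)
s(w, k) = 4 + k
z(A, r) = 6 + 3*A (z(A, r) = 6 - (-4*A + A) = 6 - (-3)*A = 6 + 3*A)
J(N, l) = (4 + l)/(2 + N) (J(N, l) = (l + 4)/(-2 + (4 + N)) = (4 + l)/(2 + N))
(-7 + J(-6, z(h, -4)))² = (-7 + (4 + (6 + 3*6))/(2 - 6))² = (-7 + (4 + (6 + 18))/(-4))² = (-7 - (4 + 24)/4)² = (-7 - ¼*28)² = (-7 - 7)² = (-14)² = 196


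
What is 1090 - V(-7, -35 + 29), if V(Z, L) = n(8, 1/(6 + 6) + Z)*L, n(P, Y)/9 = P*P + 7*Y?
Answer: 3863/2 ≈ 1931.5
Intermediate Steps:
n(P, Y) = 9*P² + 63*Y (n(P, Y) = 9*(P*P + 7*Y) = 9*(P² + 7*Y) = 9*P² + 63*Y)
V(Z, L) = L*(2325/4 + 63*Z) (V(Z, L) = (9*8² + 63*(1/(6 + 6) + Z))*L = (9*64 + 63*(1/12 + Z))*L = (576 + 63*(1/12 + Z))*L = (576 + (21/4 + 63*Z))*L = (2325/4 + 63*Z)*L = L*(2325/4 + 63*Z))
1090 - V(-7, -35 + 29) = 1090 - 3*(-35 + 29)*(775 + 84*(-7))/4 = 1090 - 3*(-6)*(775 - 588)/4 = 1090 - 3*(-6)*187/4 = 1090 - 1*(-1683/2) = 1090 + 1683/2 = 3863/2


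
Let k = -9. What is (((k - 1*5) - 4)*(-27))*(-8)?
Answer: -3888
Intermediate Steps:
(((k - 1*5) - 4)*(-27))*(-8) = (((-9 - 1*5) - 4)*(-27))*(-8) = (((-9 - 5) - 4)*(-27))*(-8) = ((-14 - 4)*(-27))*(-8) = -18*(-27)*(-8) = 486*(-8) = -3888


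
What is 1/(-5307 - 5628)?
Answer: -1/10935 ≈ -9.1449e-5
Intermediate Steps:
1/(-5307 - 5628) = 1/(-10935) = -1/10935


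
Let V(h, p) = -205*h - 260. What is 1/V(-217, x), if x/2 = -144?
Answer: 1/44225 ≈ 2.2612e-5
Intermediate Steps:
x = -288 (x = 2*(-144) = -288)
V(h, p) = -260 - 205*h
1/V(-217, x) = 1/(-260 - 205*(-217)) = 1/(-260 + 44485) = 1/44225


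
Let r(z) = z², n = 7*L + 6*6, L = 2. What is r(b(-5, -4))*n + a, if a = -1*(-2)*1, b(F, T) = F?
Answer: 1252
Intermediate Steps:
n = 50 (n = 7*2 + 6*6 = 14 + 36 = 50)
a = 2 (a = 2*1 = 2)
r(b(-5, -4))*n + a = (-5)²*50 + 2 = 25*50 + 2 = 1250 + 2 = 1252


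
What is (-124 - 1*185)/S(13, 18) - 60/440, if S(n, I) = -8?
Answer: 3387/88 ≈ 38.489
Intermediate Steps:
(-124 - 1*185)/S(13, 18) - 60/440 = (-124 - 1*185)/(-8) - 60/440 = (-124 - 185)*(-⅛) - 60*1/440 = -309*(-⅛) - 3/22 = 309/8 - 3/22 = 3387/88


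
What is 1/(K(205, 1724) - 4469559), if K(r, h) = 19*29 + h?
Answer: -1/4467284 ≈ -2.2385e-7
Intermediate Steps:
K(r, h) = 551 + h
1/(K(205, 1724) - 4469559) = 1/((551 + 1724) - 4469559) = 1/(2275 - 4469559) = 1/(-4467284) = -1/4467284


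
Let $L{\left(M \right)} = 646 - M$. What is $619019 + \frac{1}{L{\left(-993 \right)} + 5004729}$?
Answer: $\frac{3099036912993}{5006368} \approx 6.1902 \cdot 10^{5}$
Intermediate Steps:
$619019 + \frac{1}{L{\left(-993 \right)} + 5004729} = 619019 + \frac{1}{\left(646 - -993\right) + 5004729} = 619019 + \frac{1}{\left(646 + 993\right) + 5004729} = 619019 + \frac{1}{1639 + 5004729} = 619019 + \frac{1}{5006368} = \frac{3099036912993}{5006368}$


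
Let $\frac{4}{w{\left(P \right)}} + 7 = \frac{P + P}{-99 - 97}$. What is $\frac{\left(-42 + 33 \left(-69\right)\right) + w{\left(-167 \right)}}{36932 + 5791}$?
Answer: $- \frac{1203953}{22173237} \approx -0.054298$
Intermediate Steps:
$w{\left(P \right)} = \frac{4}{-7 - \frac{P}{98}}$ ($w{\left(P \right)} = \frac{4}{-7 + \frac{P + P}{-99 - 97}} = \frac{4}{-7 + \frac{2 P}{-196}} = \frac{4}{-7 + 2 P \left(- \frac{1}{196}\right)} = \frac{4}{-7 - \frac{P}{98}}$)
$\frac{\left(-42 + 33 \left(-69\right)\right) + w{\left(-167 \right)}}{36932 + 5791} = \frac{\left(-42 + 33 \left(-69\right)\right) - \frac{392}{686 - 167}}{36932 + 5791} = \frac{\left(-42 - 2277\right) - \frac{392}{519}}{42723} = \left(-2319 - \frac{392}{519}\right) \frac{1}{42723} = \left(- \frac{1203953}{519}\right) \frac{1}{42723} = - \frac{1203953}{22173237}$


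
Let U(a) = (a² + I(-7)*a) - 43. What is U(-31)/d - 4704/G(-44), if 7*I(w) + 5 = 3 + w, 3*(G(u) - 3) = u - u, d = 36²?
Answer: -1579799/1008 ≈ -1567.3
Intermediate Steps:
d = 1296
G(u) = 3 (G(u) = 3 + (u - u)/3 = 3 + (⅓)*0 = 3 + 0 = 3)
I(w) = -2/7 + w/7 (I(w) = -5/7 + (3 + w)/7 = -5/7 + (3/7 + w/7) = -2/7 + w/7)
U(a) = -43 + a² - 9*a/7 (U(a) = (a² + (-2/7 + (⅐)*(-7))*a) - 43 = (a² + (-2/7 - 1)*a) - 43 = (a² - 9*a/7) - 43 = -43 + a² - 9*a/7)
U(-31)/d - 4704/G(-44) = (-43 + (-31)² - 9/7*(-31))/1296 - 4704/3 = (-43 + 961 + 279/7)*(1/1296) - 4704*⅓ = (6705/7)*(1/1296) - 1568 = 745/1008 - 1568 = -1579799/1008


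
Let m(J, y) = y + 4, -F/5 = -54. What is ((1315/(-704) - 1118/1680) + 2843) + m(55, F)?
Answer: 230221373/73920 ≈ 3114.5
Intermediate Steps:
F = 270 (F = -5*(-54) = 270)
m(J, y) = 4 + y
((1315/(-704) - 1118/1680) + 2843) + m(55, F) = ((1315/(-704) - 1118/1680) + 2843) + (4 + 270) = ((1315*(-1/704) - 1118*1/1680) + 2843) + 274 = ((-1315/704 - 559/840) + 2843) + 274 = (-187267/73920 + 2843) + 274 = 209967293/73920 + 274 = 230221373/73920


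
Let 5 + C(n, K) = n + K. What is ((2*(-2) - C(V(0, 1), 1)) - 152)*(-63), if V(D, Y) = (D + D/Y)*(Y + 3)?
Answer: 9576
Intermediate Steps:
V(D, Y) = (3 + Y)*(D + D/Y) (V(D, Y) = (D + D/Y)*(3 + Y) = (3 + Y)*(D + D/Y))
C(n, K) = -5 + K + n (C(n, K) = -5 + (n + K) = -5 + (K + n) = -5 + K + n)
((2*(-2) - C(V(0, 1), 1)) - 152)*(-63) = ((2*(-2) - (-5 + 1 + 0*(3 + 1*(4 + 1))/1)) - 152)*(-63) = ((-4 - (-5 + 1 + 0*1*(3 + 1*5))) - 152)*(-63) = ((-4 - (-5 + 1 + 0*1*(3 + 5))) - 152)*(-63) = ((-4 - (-5 + 1 + 0*1*8)) - 152)*(-63) = ((-4 - (-5 + 1 + 0)) - 152)*(-63) = ((-4 - 1*(-4)) - 152)*(-63) = ((-4 + 4) - 152)*(-63) = (0 - 152)*(-63) = -152*(-63) = 9576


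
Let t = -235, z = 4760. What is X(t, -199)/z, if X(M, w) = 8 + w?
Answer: -191/4760 ≈ -0.040126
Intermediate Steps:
X(t, -199)/z = (8 - 199)/4760 = -191*1/4760 = -191/4760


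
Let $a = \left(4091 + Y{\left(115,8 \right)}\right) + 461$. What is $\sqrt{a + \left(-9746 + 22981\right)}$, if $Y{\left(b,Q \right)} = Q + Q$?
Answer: $\sqrt{17803} \approx 133.43$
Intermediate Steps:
$Y{\left(b,Q \right)} = 2 Q$
$a = 4568$ ($a = \left(4091 + 2 \cdot 8\right) + 461 = \left(4091 + 16\right) + 461 = 4107 + 461 = 4568$)
$\sqrt{a + \left(-9746 + 22981\right)} = \sqrt{4568 + \left(-9746 + 22981\right)} = \sqrt{4568 + 13235} = \sqrt{17803}$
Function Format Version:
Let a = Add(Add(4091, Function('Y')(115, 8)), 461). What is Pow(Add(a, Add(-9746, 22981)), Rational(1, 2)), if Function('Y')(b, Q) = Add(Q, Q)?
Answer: Pow(17803, Rational(1, 2)) ≈ 133.43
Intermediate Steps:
Function('Y')(b, Q) = Mul(2, Q)
a = 4568 (a = Add(Add(4091, Mul(2, 8)), 461) = Add(Add(4091, 16), 461) = Add(4107, 461) = 4568)
Pow(Add(a, Add(-9746, 22981)), Rational(1, 2)) = Pow(Add(4568, Add(-9746, 22981)), Rational(1, 2)) = Pow(Add(4568, 13235), Rational(1, 2)) = Pow(17803, Rational(1, 2))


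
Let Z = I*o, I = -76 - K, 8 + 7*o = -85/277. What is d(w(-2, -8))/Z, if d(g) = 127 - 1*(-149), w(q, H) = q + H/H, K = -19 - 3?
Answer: 89194/20709 ≈ 4.3070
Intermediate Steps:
K = -22
o = -2301/1939 (o = -8/7 + (-85/277)/7 = -8/7 + (-85*1/277)/7 = -8/7 + (⅐)*(-85/277) = -8/7 - 85/1939 = -2301/1939 ≈ -1.1867)
w(q, H) = 1 + q (w(q, H) = q + 1 = 1 + q)
d(g) = 276 (d(g) = 127 + 149 = 276)
I = -54 (I = -76 - 1*(-22) = -76 + 22 = -54)
Z = 124254/1939 (Z = -54*(-2301/1939) = 124254/1939 ≈ 64.082)
d(w(-2, -8))/Z = 276/(124254/1939) = 276*(1939/124254) = 89194/20709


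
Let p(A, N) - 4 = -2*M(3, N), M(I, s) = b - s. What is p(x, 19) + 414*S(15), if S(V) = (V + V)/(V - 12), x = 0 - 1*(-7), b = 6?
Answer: 4170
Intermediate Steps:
x = 7 (x = 0 + 7 = 7)
M(I, s) = 6 - s
S(V) = 2*V/(-12 + V) (S(V) = (2*V)/(-12 + V) = 2*V/(-12 + V))
p(A, N) = -8 + 2*N (p(A, N) = 4 - 2*(6 - N) = 4 + (-12 + 2*N) = -8 + 2*N)
p(x, 19) + 414*S(15) = (-8 + 2*19) + 414*(2*15/(-12 + 15)) = (-8 + 38) + 414*(2*15/3) = 30 + 414*(2*15*(⅓)) = 30 + 414*10 = 30 + 4140 = 4170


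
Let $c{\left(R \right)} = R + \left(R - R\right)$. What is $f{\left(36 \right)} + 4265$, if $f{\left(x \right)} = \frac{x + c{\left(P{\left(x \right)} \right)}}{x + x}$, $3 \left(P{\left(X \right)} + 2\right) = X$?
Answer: $\frac{153563}{36} \approx 4265.6$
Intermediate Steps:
$P{\left(X \right)} = -2 + \frac{X}{3}$
$c{\left(R \right)} = R$ ($c{\left(R \right)} = R + 0 = R$)
$f{\left(x \right)} = \frac{-2 + \frac{4 x}{3}}{2 x}$ ($f{\left(x \right)} = \frac{x + \left(-2 + \frac{x}{3}\right)}{x + x} = \frac{-2 + \frac{4 x}{3}}{2 x}$)
$f{\left(36 \right)} + 4265 = \left(\frac{2}{3} - \frac{1}{36}\right) + 4265 = \frac{23}{36} + 4265 = \frac{153563}{36}$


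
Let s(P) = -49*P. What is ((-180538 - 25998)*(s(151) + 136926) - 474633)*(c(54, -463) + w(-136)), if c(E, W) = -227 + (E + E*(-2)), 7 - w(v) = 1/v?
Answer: 996877032681615/136 ≈ 7.3300e+12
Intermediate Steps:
w(v) = 7 - 1/v
c(E, W) = -227 - E (c(E, W) = -227 + (E - 2*E) = -227 - E)
((-180538 - 25998)*(s(151) + 136926) - 474633)*(c(54, -463) + w(-136)) = ((-180538 - 25998)*(-49*151 + 136926) - 474633)*((-227 - 1*54) + (7 - 1/(-136))) = (-206536*(-7399 + 136926) - 474633)*((-227 - 54) + (7 - 1*(-1/136))) = (-206536*129527 - 474633)*(-281 + (7 + 1/136)) = (-26751988472 - 474633)*(-281 + 953/136) = -26752463105*(-37263/136) = 996877032681615/136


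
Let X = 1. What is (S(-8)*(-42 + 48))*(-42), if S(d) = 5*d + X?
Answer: 9828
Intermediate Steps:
S(d) = 1 + 5*d (S(d) = 5*d + 1 = 1 + 5*d)
(S(-8)*(-42 + 48))*(-42) = ((1 + 5*(-8))*(-42 + 48))*(-42) = ((1 - 40)*6)*(-42) = -39*6*(-42) = -234*(-42) = 9828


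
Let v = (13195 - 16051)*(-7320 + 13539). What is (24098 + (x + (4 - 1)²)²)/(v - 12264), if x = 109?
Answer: -6337/2962288 ≈ -0.0021392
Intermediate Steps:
v = -17761464 (v = -2856*6219 = -17761464)
(24098 + (x + (4 - 1)²)²)/(v - 12264) = (24098 + (109 + (4 - 1)²)²)/(-17761464 - 12264) = (24098 + (109 + 3²)²)/(-17773728) = (24098 + (109 + 9)²)*(-1/17773728) = (24098 + 118²)*(-1/17773728) = (24098 + 13924)*(-1/17773728) = 38022*(-1/17773728) = -6337/2962288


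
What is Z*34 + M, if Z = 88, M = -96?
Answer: 2896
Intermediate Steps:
Z*34 + M = 88*34 - 96 = 2992 - 96 = 2896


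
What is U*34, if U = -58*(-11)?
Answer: 21692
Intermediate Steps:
U = 638
U*34 = 638*34 = 21692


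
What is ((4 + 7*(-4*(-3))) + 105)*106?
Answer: 20458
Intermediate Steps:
((4 + 7*(-4*(-3))) + 105)*106 = ((4 + 7*(-1*(-12))) + 105)*106 = ((4 + 7*12) + 105)*106 = ((4 + 84) + 105)*106 = (88 + 105)*106 = 193*106 = 20458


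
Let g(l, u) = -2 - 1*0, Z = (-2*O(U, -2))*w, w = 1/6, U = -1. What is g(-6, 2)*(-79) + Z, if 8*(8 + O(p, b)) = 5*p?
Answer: 1287/8 ≈ 160.88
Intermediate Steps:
O(p, b) = -8 + 5*p/8 (O(p, b) = -8 + (5*p)/8 = -8 + 5*p/8)
w = ⅙ ≈ 0.16667
Z = 23/8 (Z = -2*(-8 + (5/8)*(-1))*(⅙) = -2*(-8 - 5/8)*(⅙) = -2*(-69/8)*(⅙) = (69/4)*(⅙) = 23/8 ≈ 2.8750)
g(l, u) = -2 (g(l, u) = -2 + 0 = -2)
g(-6, 2)*(-79) + Z = -2*(-79) + 23/8 = 158 + 23/8 = 1287/8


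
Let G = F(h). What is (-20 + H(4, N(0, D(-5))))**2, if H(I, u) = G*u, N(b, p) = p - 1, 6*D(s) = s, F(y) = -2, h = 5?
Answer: 2401/9 ≈ 266.78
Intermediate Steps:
D(s) = s/6
G = -2
N(b, p) = -1 + p
H(I, u) = -2*u
(-20 + H(4, N(0, D(-5))))**2 = (-20 - 2*(-1 + (1/6)*(-5)))**2 = (-20 - 2*(-1 - 5/6))**2 = (-20 - 2*(-11/6))**2 = (-20 + 11/3)**2 = (-49/3)**2 = 2401/9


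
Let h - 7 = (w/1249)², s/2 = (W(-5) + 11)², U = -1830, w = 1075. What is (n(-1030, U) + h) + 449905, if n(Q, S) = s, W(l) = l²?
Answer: 705907848129/1560001 ≈ 4.5250e+5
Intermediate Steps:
s = 2592 (s = 2*((-5)² + 11)² = 2*(25 + 11)² = 2*36² = 2*1296 = 2592)
n(Q, S) = 2592
h = 12075632/1560001 (h = 7 + (1075/1249)² = 7 + 1155625/1560001 = 12075632/1560001 ≈ 7.7408)
(n(-1030, U) + h) + 449905 = (2592 + 12075632/1560001) + 449905 = 4055598224/1560001 + 449905 = 705907848129/1560001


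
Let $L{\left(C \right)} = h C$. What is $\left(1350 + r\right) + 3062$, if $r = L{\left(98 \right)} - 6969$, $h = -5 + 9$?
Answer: $-2165$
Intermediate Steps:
$h = 4$
$L{\left(C \right)} = 4 C$
$r = -6577$ ($r = 4 \cdot 98 - 6969 = 392 - 6969 = -6577$)
$\left(1350 + r\right) + 3062 = \left(1350 - 6577\right) + 3062 = -5227 + 3062 = -2165$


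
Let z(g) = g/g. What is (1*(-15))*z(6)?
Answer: -15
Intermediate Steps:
z(g) = 1
(1*(-15))*z(6) = (1*(-15))*1 = -15*1 = -15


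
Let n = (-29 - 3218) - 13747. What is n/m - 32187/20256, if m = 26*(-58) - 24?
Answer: 24576665/2586016 ≈ 9.5037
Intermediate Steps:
m = -1532 (m = -1508 - 24 = -1532)
n = -16994 (n = -3247 - 13747 = -16994)
n/m - 32187/20256 = -16994/(-1532) - 32187/20256 = -16994*(-1/1532) - 32187*1/20256 = 8497/766 - 10729/6752 = 24576665/2586016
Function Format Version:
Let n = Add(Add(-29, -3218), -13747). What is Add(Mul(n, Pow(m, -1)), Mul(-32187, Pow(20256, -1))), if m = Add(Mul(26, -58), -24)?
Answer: Rational(24576665, 2586016) ≈ 9.5037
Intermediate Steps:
m = -1532 (m = Add(-1508, -24) = -1532)
n = -16994 (n = Add(-3247, -13747) = -16994)
Add(Mul(n, Pow(m, -1)), Mul(-32187, Pow(20256, -1))) = Add(Mul(-16994, Pow(-1532, -1)), Mul(-32187, Pow(20256, -1))) = Add(Mul(-16994, Rational(-1, 1532)), Mul(-32187, Rational(1, 20256))) = Add(Rational(8497, 766), Rational(-10729, 6752)) = Rational(24576665, 2586016)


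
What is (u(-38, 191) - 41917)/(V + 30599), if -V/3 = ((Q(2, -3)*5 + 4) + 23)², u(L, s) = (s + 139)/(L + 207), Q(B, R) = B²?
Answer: -7083643/4051268 ≈ -1.7485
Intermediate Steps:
u(L, s) = (139 + s)/(207 + L)
V = -6627 (V = -3*((2²*5 + 4) + 23)² = -3*((4*5 + 4) + 23)² = -3*((20 + 4) + 23)² = -3*(24 + 23)² = -3*47² = -3*2209 = -6627)
(u(-38, 191) - 41917)/(V + 30599) = ((139 + 191)/(207 - 38) - 41917)/(-6627 + 30599) = (330/169 - 41917)/23972 = ((1/169)*330 - 41917)*(1/23972) = (330/169 - 41917)*(1/23972) = -7083643/169*1/23972 = -7083643/4051268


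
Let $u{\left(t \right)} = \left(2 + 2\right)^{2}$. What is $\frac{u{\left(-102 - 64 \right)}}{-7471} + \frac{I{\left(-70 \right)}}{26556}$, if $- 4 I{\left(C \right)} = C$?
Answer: $- \frac{588307}{396799752} \approx -0.0014826$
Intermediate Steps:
$I{\left(C \right)} = - \frac{C}{4}$
$u{\left(t \right)} = 16$ ($u{\left(t \right)} = 4^{2} = 16$)
$\frac{u{\left(-102 - 64 \right)}}{-7471} + \frac{I{\left(-70 \right)}}{26556} = \frac{16}{-7471} + \frac{\left(- \frac{1}{4}\right) \left(-70\right)}{26556} = 16 \left(- \frac{1}{7471}\right) + \frac{35}{2} \cdot \frac{1}{26556} = - \frac{16}{7471} + \frac{35}{53112} = - \frac{588307}{396799752}$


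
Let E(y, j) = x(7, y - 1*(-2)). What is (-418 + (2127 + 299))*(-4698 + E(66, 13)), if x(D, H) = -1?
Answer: -9435592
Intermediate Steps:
E(y, j) = -1
(-418 + (2127 + 299))*(-4698 + E(66, 13)) = (-418 + (2127 + 299))*(-4698 - 1) = (-418 + 2426)*(-4699) = 2008*(-4699) = -9435592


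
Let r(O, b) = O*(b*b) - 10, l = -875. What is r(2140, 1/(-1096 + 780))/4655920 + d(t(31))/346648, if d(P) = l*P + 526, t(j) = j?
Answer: -77292460309279/1007275778779456 ≈ -0.076734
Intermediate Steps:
r(O, b) = -10 + O*b² (r(O, b) = O*b² - 10 = -10 + O*b²)
d(P) = 526 - 875*P (d(P) = -875*P + 526 = 526 - 875*P)
r(2140, 1/(-1096 + 780))/4655920 + d(t(31))/346648 = (-10 + 2140*(1/(-1096 + 780))²)/4655920 + (526 - 875*31)/346648 = (-10 + 2140*(1/(-316))²)*(1/4655920) + (526 - 27125)*(1/346648) = (-10 + 2140*(-1/316)²)*(1/4655920) - 26599*1/346648 = (-10 + 2140*(1/99856))*(1/4655920) - 26599/346648 = (-10 + 535/24964)*(1/4655920) - 26599/346648 = -249105/24964*1/4655920 - 26599/346648 = -49821/23246077376 - 26599/346648 = -77292460309279/1007275778779456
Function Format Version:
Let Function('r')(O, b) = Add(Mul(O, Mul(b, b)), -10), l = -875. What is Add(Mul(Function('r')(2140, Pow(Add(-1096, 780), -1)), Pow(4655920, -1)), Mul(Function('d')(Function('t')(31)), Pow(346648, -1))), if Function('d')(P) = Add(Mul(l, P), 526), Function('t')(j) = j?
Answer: Rational(-77292460309279, 1007275778779456) ≈ -0.076734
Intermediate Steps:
Function('r')(O, b) = Add(-10, Mul(O, Pow(b, 2))) (Function('r')(O, b) = Add(Mul(O, Pow(b, 2)), -10) = Add(-10, Mul(O, Pow(b, 2))))
Function('d')(P) = Add(526, Mul(-875, P)) (Function('d')(P) = Add(Mul(-875, P), 526) = Add(526, Mul(-875, P)))
Add(Mul(Function('r')(2140, Pow(Add(-1096, 780), -1)), Pow(4655920, -1)), Mul(Function('d')(Function('t')(31)), Pow(346648, -1))) = Add(Mul(Add(-10, Mul(2140, Pow(Pow(Add(-1096, 780), -1), 2))), Pow(4655920, -1)), Mul(Add(526, Mul(-875, 31)), Pow(346648, -1))) = Add(Mul(Add(-10, Mul(2140, Pow(Pow(-316, -1), 2))), Rational(1, 4655920)), Mul(Add(526, -27125), Rational(1, 346648))) = Add(Mul(Add(-10, Mul(2140, Pow(Rational(-1, 316), 2))), Rational(1, 4655920)), Mul(-26599, Rational(1, 346648))) = Add(Mul(Add(-10, Mul(2140, Rational(1, 99856))), Rational(1, 4655920)), Rational(-26599, 346648)) = Add(Mul(Add(-10, Rational(535, 24964)), Rational(1, 4655920)), Rational(-26599, 346648)) = Add(Mul(Rational(-249105, 24964), Rational(1, 4655920)), Rational(-26599, 346648)) = Add(Rational(-49821, 23246077376), Rational(-26599, 346648)) = Rational(-77292460309279, 1007275778779456)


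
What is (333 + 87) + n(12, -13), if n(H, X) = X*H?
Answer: 264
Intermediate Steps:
n(H, X) = H*X
(333 + 87) + n(12, -13) = (333 + 87) + 12*(-13) = 420 - 156 = 264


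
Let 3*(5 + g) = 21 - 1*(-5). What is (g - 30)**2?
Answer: 6241/9 ≈ 693.44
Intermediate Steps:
g = 11/3 (g = -5 + (21 - 1*(-5))/3 = -5 + (21 + 5)/3 = -5 + (1/3)*26 = -5 + 26/3 = 11/3 ≈ 3.6667)
(g - 30)**2 = (11/3 - 30)**2 = (-79/3)**2 = 6241/9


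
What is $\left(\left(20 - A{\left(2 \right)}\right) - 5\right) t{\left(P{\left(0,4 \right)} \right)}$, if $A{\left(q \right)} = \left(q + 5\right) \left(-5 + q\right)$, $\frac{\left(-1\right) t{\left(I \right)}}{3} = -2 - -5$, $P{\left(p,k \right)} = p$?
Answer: $-324$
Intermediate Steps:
$t{\left(I \right)} = -9$ ($t{\left(I \right)} = - 3 \left(-2 - -5\right) = - 3 \left(-2 + 5\right) = \left(-3\right) 3 = -9$)
$A{\left(q \right)} = \left(-5 + q\right) \left(5 + q\right)$ ($A{\left(q \right)} = \left(5 + q\right) \left(-5 + q\right) = \left(-5 + q\right) \left(5 + q\right)$)
$\left(\left(20 - A{\left(2 \right)}\right) - 5\right) t{\left(P{\left(0,4 \right)} \right)} = \left(\left(20 - \left(-25 + 2^{2}\right)\right) - 5\right) \left(-9\right) = \left(\left(20 - \left(-25 + 4\right)\right) - 5\right) \left(-9\right) = \left(\left(20 - -21\right) - 5\right) \left(-9\right) = \left(\left(20 + 21\right) - 5\right) \left(-9\right) = \left(41 - 5\right) \left(-9\right) = 36 \left(-9\right) = -324$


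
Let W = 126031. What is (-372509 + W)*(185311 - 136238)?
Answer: -12095414894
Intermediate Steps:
(-372509 + W)*(185311 - 136238) = (-372509 + 126031)*(185311 - 136238) = -246478*49073 = -12095414894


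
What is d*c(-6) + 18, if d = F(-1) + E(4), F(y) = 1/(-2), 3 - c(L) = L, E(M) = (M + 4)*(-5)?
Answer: -693/2 ≈ -346.50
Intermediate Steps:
E(M) = -20 - 5*M (E(M) = (4 + M)*(-5) = -20 - 5*M)
c(L) = 3 - L
F(y) = -1/2
d = -81/2 (d = -1/2 + (-20 - 5*4) = -1/2 + (-20 - 20) = -1/2 - 40 = -81/2 ≈ -40.500)
d*c(-6) + 18 = -81*(3 - 1*(-6))/2 + 18 = -81*(3 + 6)/2 + 18 = -81/2*9 + 18 = -729/2 + 18 = -693/2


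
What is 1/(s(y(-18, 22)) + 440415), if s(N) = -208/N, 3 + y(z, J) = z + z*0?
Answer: 21/9248923 ≈ 2.2705e-6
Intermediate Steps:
y(z, J) = -3 + z (y(z, J) = -3 + (z + z*0) = -3 + (z + 0) = -3 + z)
1/(s(y(-18, 22)) + 440415) = 1/(-208/(-3 - 18) + 440415) = 1/(-208/(-21) + 440415) = 1/(-208*(-1/21) + 440415) = 1/(208/21 + 440415) = 1/(9248923/21) = 21/9248923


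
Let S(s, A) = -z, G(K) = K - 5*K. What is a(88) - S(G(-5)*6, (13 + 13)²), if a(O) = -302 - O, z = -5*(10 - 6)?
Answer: -410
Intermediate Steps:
G(K) = -4*K
z = -20 (z = -5*4 = -20)
S(s, A) = 20 (S(s, A) = -1*(-20) = 20)
a(88) - S(G(-5)*6, (13 + 13)²) = (-302 - 1*88) - 1*20 = (-302 - 88) - 20 = -390 - 20 = -410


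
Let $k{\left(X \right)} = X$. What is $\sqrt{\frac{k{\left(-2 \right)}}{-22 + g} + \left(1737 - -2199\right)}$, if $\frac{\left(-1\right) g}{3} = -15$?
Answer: $\frac{\sqrt{2082098}}{23} \approx 62.737$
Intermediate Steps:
$g = 45$ ($g = \left(-3\right) \left(-15\right) = 45$)
$\sqrt{\frac{k{\left(-2 \right)}}{-22 + g} + \left(1737 - -2199\right)} = \sqrt{\frac{1}{-22 + 45} \left(-2\right) + \left(1737 - -2199\right)} = \sqrt{\frac{1}{23} \left(-2\right) + \left(1737 + 2199\right)} = \sqrt{\frac{1}{23} \left(-2\right) + 3936} = \sqrt{- \frac{2}{23} + 3936} = \sqrt{\frac{90526}{23}} = \frac{\sqrt{2082098}}{23}$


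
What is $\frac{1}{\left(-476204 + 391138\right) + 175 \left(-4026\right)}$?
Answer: $- \frac{1}{789616} \approx -1.2664 \cdot 10^{-6}$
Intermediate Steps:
$\frac{1}{\left(-476204 + 391138\right) + 175 \left(-4026\right)} = \frac{1}{-85066 - 704550} = \frac{1}{-789616} = - \frac{1}{789616}$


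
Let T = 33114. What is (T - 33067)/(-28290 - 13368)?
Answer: -47/41658 ≈ -0.0011282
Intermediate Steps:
(T - 33067)/(-28290 - 13368) = (33114 - 33067)/(-28290 - 13368) = 47/(-41658) = 47*(-1/41658) = -47/41658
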